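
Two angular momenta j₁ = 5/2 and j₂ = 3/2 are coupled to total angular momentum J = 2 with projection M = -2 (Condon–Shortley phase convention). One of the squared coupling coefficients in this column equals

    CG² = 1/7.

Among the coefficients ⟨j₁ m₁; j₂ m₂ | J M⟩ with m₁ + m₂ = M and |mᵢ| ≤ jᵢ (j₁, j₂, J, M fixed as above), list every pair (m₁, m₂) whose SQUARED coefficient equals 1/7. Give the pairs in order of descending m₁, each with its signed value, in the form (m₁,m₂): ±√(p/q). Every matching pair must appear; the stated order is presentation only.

(-1/2,-3/2): +√(1/7)

Admissible pairs with m₁+m₂ = M = -2: (-5/2,1/2), (-3/2,-1/2), (-1/2,-3/2)
  (m₁,m₂)=(-1/2,-3/2): CG² = 1/7, CG = +√(1/7)   ← matches the target
  (m₁,m₂)=(-3/2,-1/2): CG² = 8/21, CG = −√(8/21)
  (m₁,m₂)=(-5/2,1/2): CG² = 10/21, CG = +√(10/21)
Pairs with CG² = 1/7: (-1/2,-3/2): +√(1/7)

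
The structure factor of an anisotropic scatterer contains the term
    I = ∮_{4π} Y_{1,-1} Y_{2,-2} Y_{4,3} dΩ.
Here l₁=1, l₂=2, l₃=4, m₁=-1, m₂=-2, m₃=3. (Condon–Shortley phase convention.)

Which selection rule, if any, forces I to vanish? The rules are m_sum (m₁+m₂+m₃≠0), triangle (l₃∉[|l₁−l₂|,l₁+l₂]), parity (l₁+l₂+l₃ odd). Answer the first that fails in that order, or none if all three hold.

Σmᵢ = 0  ✓
l₃∈[|l₁−l₂|,l₁+l₂]=[1,3] required, l₃=4 fails  ✗
Σlᵢ = 7 ⇒ odd

triangle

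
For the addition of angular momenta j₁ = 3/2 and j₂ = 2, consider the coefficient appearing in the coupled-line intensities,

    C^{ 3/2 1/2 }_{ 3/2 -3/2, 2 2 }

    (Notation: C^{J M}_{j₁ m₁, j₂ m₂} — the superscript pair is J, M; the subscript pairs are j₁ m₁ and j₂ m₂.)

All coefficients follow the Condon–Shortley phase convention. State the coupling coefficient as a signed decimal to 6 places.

+0.632456

triangle: 2!×1!×2!/6! = 4/720
(j±m)!: 0!×3!×4!×0!×2!×1! = 288
prefactor² = (2J+1)×Δ×N² = 32/5
  k=2: +1/(2!×0!×1!×2!×0!×0!) = 1/4
Σ = 1/4  ⇒  CG² = 32/5×(1/4)² = 2/5
CG = +√(2/5) = +0.632456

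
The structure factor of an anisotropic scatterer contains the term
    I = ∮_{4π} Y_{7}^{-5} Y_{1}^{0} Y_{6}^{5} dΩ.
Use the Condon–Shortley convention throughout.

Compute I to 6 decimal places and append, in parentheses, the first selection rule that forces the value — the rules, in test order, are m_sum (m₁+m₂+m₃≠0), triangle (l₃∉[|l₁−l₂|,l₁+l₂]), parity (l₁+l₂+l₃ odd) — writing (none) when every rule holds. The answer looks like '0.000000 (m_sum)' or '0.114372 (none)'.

-0.171413 (none)

m-sum 0 ✓  L=14 even ✓  6≤6≤8 ✓
Π(2lᵢ+1) = 15×3×13 = 585
triangle coeff Δ(7,1,6) = 1/1365
Σ_t [1,1]: t=1:−1/518400 = -1/518400
(3j)²=7/195 [(7 1 6; 0 0 0)], sign=-1
Σ_t [1,1]: t=1:−1/39916800 = -1/39916800
(3j)²=8/455 [(7 1 6; -5 0 5)], sign=+1
⇒ 4πI² = 24/65
I = (-1)√(24/65/(4π)) = -0.17141310
No selection rule forces the value: the integral is nonzero (none).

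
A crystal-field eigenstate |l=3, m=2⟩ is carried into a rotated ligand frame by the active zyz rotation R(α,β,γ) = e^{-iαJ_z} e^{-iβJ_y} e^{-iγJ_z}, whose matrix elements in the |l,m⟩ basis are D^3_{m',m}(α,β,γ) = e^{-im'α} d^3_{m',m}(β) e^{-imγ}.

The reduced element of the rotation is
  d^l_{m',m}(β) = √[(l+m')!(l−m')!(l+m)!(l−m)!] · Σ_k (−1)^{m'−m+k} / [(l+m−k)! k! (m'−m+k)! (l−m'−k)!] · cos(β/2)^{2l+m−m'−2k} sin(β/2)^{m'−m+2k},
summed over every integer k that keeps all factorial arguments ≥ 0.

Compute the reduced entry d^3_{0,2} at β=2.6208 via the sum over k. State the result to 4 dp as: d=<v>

d^3_{0,2}(β=2.6208) via the finite sum:
Half-angle: c=0.257464, s=0.966288. N=√(6·6·120·1)=65.726707
Admissible k: 2..3 (factorial args all ≥0)
  k=2: (−1)^0·65.7267/(12)·0.2575^4·0.9663^2 = +0.022472
  k=3: (−1)^1·65.7267/(12)·0.2575^2·0.9663^4 = -0.316533
d^3_{0,2}(2.6208) = +0.022472 -0.316533 = -0.294061

d=-0.2941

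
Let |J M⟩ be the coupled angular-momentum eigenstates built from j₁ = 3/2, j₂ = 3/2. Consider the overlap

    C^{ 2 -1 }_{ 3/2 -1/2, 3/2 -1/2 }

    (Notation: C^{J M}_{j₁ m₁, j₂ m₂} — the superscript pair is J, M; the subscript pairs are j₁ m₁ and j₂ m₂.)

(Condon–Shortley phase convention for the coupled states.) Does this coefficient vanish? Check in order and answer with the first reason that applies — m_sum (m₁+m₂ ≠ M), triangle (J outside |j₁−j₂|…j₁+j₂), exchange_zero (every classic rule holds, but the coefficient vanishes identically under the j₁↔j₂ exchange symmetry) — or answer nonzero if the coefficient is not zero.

m-sum: m₁+m₂ = -1/2+(-1/2) = -1, M = -1  ✓
triangle: |j₁−j₂| = 0 ≤ J = 2 ≤ j₁+j₂ = 3  ✓
exchange: j₁=j₂ and m₁=m₂, and (−1)^(j₁+j₂−J) = (−1)^1 = −1 forces ⟨j₁m₁;j₂m₂|JM⟩ = −⟨j₂m₂;j₁m₁|JM⟩ = −⟨j₁m₁;j₂m₂|JM⟩ ⇒ the coefficient vanishes identically
Racah sum check: Σ_k collapses to 0 ⇒ CG = 0

exchange_zero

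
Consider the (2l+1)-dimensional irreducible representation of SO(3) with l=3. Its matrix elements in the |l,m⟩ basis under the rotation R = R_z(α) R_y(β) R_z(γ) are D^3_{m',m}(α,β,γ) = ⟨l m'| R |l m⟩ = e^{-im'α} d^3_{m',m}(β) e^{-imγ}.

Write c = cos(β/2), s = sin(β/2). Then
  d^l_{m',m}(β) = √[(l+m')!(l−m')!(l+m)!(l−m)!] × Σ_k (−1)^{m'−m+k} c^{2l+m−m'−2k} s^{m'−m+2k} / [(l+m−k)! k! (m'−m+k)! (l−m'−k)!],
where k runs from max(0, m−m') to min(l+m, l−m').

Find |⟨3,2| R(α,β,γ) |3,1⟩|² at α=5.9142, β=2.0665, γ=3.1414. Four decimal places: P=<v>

P=0.1958

First d^3_{2,1}(β=2.0665), then the phase factors e^{-i(2)α} and e^{-i(1)γ}:
c=cos(2.066500/2)=0.512030, s=sin(2.066500/2)=0.858968; N=√[120·1·24·2]=75.894664
The bounds max(0,m−m')=0 and min(l+m,l−m')=1 give 2 terms
  k=0: (−1)^1·75.8947/(24)·0.5120^5·0.8590^1 = -0.095599
  k=1: (−1)^2·75.8947/(12)·0.5120^3·0.8590^3 = +0.538079
d^3_{2,1}(2.0665) = -0.095599 +0.538079 = +0.442480
|D^3_{2,1}|² = |d^3_{2,1}(β)|² = (+0.442480)² = 0.195789 (the z-rotation phases have unit modulus)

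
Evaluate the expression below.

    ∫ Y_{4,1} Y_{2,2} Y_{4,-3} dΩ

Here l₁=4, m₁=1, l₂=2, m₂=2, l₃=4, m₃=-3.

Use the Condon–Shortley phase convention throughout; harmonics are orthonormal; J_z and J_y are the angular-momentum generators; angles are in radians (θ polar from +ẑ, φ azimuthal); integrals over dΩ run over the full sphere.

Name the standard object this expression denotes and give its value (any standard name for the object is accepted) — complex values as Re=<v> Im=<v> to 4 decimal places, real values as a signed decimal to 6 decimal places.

Gaunt coefficient, +0.159270

This is a Gaunt coefficient — the integral of a triple product of spherical harmonics over the sphere.
Rules hold: Σm=0, L=10 even, 2≤4≤6.
N = 9·5·9 = 405
Δ = 2!·6!·2!/11! = 1/13860
Racah Σ t=0..2: t=0:+1/192 t=1:−1/36 t=2:+1/192 = -5/288
⇒ 3j(4 2 4; 0 0 0)² = 20/693, sgn -1
Racah Σ t=2..2: t=2:+1/480 = 1/480
⇒ 3j(4 2 4; 1 2 -3)² = 3/110, sgn -1
4πI² = N·(3j₀)²·(3jₘ)² = 270/847
I = +1·√(0.318772/4π) = 0.15927046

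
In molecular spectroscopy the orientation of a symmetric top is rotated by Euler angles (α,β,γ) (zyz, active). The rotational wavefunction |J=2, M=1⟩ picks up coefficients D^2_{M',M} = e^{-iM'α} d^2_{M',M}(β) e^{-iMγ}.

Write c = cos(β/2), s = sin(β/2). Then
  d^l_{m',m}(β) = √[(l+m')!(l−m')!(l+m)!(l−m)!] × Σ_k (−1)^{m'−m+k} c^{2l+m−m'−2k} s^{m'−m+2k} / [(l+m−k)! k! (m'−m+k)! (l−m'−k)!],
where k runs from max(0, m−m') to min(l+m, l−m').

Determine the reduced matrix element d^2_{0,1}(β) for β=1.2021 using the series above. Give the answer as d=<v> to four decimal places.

d^2_{0,1}(β=1.2021) via the finite sum:
With c≡cos(β/2)=0.824742 and s≡sin(β/2)=0.565509, N=[2·2·6·1]^{1/2}=4.898979
k: max(0,(1)−(0))=1 … min(2+(1),2−(0))=2
  k=1: (−1)^0·4.8990/(2)·0.8247^3·0.5655^1 = +0.777087
  k=2: (−1)^1·4.8990/(2)·0.8247^1·0.5655^3 = -0.365352
d^2_{0,1}(1.2021) = +0.777087 -0.365352 = +0.411735

d=0.4117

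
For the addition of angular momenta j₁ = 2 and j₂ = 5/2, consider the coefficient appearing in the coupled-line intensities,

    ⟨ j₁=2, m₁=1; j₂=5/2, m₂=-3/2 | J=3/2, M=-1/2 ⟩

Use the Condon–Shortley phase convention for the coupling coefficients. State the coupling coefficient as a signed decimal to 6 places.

√[4·3!1!2!/7! · 3!1!1!4!1!2!] = √(96/35)
  +(−1)^0/∏(0,3,1,1,0,1)! = 1/6  (running 1/6)
  +(−1)^1/∏(1,2,0,0,1,2)! = -1/4  (running -1/12)
⟨..|..⟩ = √(96/35)·(-1/12) = -0.138013

-0.138013  (= −√(2/105))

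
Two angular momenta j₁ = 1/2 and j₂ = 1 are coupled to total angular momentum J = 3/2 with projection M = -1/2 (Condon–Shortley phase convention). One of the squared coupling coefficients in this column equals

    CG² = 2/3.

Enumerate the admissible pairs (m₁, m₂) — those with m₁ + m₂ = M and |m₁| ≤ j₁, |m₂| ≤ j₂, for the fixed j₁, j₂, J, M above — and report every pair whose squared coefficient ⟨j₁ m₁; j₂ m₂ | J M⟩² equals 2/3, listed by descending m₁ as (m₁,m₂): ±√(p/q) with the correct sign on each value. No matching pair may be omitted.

Admissible pairs with m₁+m₂ = M = -1/2: (-1/2,0), (1/2,-1)
  (m₁,m₂)=(1/2,-1): CG² = 1/3, CG = +√(1/3)
  (m₁,m₂)=(-1/2,0): CG² = 2/3, CG = +√(2/3)   ← matches the target
Pairs with CG² = 2/3: (-1/2,0): +√(2/3)

(-1/2,0): +√(2/3)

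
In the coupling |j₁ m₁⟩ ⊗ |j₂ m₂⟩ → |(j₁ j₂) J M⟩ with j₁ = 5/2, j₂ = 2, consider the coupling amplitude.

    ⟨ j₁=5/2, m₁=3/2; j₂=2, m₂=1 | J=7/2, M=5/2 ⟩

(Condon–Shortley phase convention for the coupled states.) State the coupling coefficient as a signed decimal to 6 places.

+√(1/63) ≈ +0.125988

j₁+j₂−J=1  J+j₁−j₂=4  J−j₁+j₂=3  j₁+j₂+J+1=9
(j₁±m₁, j₂±m₂, J±M) = (4,1,3,1,6,1)
P² = 2304/7
sum k=0..1:
  [0] +1/36 = 1/36
  [1] −1/48 = -1/48
S = 1/144
C² = P²·S² = 1/63 ; C = +0.125988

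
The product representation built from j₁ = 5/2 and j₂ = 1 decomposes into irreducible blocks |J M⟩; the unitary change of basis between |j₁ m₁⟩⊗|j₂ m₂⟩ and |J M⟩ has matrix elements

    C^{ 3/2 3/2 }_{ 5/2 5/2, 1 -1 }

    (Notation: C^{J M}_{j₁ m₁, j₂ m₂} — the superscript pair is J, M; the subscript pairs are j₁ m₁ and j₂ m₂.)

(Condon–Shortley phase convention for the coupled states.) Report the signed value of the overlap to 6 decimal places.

+0.816497

triangle: 2!*3!*0!/6! = 12/720
(j±m)!: 5!*0!*0!*2!*3!*0! = 1440
prefactor² = (2J+1)*Δ*N² = 96
  k=0: +1/(0!*2!*0!*0!*3!*0!) = 1/12
Σ = 1/12  ⇒  CG² = 96*(1/12)² = 2/3
CG = +√(2/3) = +0.816497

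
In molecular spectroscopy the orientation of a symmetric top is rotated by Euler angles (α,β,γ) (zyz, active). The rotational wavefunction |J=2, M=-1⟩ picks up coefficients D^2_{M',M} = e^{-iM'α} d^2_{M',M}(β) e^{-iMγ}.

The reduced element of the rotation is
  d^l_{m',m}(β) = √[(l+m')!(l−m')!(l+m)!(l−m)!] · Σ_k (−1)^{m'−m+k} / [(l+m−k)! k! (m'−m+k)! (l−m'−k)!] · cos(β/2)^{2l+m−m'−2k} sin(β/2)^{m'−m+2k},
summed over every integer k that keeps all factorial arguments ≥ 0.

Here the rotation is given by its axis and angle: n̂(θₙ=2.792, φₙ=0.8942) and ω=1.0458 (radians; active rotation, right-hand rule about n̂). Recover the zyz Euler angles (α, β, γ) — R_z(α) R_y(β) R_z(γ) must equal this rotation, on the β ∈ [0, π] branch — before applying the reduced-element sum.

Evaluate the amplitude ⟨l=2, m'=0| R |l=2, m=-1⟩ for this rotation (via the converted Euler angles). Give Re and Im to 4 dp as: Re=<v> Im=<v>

Re=-0.3824 Im=-0.0697

Axis–angle → zyz. n̂ = (sinθₙcosφₙ, sinθₙsinφₙ, cosθₙ) = (+0.214463, +0.267062, -0.939512), ω = 1.0458.
R = I cosω + sinω [n̂]ₓ + (1−cosω) n̂n̂ᵀ gives
  R = [+0.524151, +0.841552, +0.130594; -0.784416, +0.536785, -0.310731; -0.331597, +0.060430, +0.941484]
β = atan2(√(R₁₃²+R₂₃²), R₃₃) = 0.343791; α = atan2(R₂₃, R₁₃) mod 2π = 5.110254; γ = atan2(R₃₂, −R₃₁) mod 2π = 0.180262
First d^2_{0,-1}(β=0.3438), then the phase factors e^{-i(0)α} and e^{-i(-1)γ}:
With c≡cos(β/2)=0.985262 and s≡sin(β/2)=0.171050, N=[2·2·1·6]^{1/2}=4.898979
Admissible k: 0..1 (factorial args all ≥0)
  k=0: (−1)^1·4.8990/(2)·0.9853^3·0.1711^1 = -0.400733
  k=1: (−1)^2·4.8990/(2)·0.9853^1·0.1711^3 = +0.012078
d^2_{0,-1}(0.3438) = -0.400733 +0.012078 = -0.388655
Attach z-rotation phases: D = e^{-i(0)(5.1103)}·(-0.388655)·e^{-i(-1)(0.1803)} = -0.382357-0.069681i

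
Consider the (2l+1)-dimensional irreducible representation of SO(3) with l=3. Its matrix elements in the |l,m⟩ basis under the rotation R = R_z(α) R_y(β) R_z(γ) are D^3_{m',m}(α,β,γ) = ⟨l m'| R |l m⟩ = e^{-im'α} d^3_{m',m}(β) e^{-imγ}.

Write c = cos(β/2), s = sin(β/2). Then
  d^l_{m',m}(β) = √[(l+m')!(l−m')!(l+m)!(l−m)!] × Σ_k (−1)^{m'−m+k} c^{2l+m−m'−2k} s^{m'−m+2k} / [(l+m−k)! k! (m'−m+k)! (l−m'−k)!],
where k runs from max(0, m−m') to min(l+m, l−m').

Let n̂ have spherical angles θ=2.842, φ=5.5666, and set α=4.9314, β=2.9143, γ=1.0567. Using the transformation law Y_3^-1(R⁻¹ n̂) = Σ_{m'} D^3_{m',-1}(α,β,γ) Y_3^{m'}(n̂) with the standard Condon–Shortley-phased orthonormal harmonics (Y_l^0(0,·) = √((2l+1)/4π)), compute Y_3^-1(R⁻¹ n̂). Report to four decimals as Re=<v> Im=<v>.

Need the full column D^3_{m',-1} for m'=−3..3 at α=4.9314, β=2.9143, γ=1.0567.
cos(β/2)=0.113402, sin(β/2)=0.993549
d^3_{-3,-1}: single k=2 term ⇒ +0.000632;  D = -0.000626-0.000090i
d^3_{-2,-1}: k∈[1..2] ⇒ +0.000059 -0.009046 = -0.008987;  D = +0.000683+0.008961i
d^3_{-1,-1}: k∈[0..2] ⇒ +0.000002 -0.001306 +0.075188 = +0.073884;  D = +0.070691-0.021487i
d^3_{0,-1}: k∈[0..2] ⇒ -0.000065 +0.014864 -0.380327 = -0.365528;  D = -0.179748-0.318279i
d^3_{1,-1}: k∈[0..2] ⇒ +0.000980 -0.100251 +0.961914 = +0.862643;  D = -0.641029+0.577265i
d^3_{2,-1}: k∈[0..1] ⇒ -0.009046 +0.347190 = +0.338144;  D = -0.275467-0.196109i
d^3_{3,-1}: single k=0 term ⇒ +0.048534;  D = +0.018885-0.044709i
Y_3^{m'}(θ=2.842,φ=5.5666) and Σ D·Y over m':
  (-0.0006-0.0001i)·(-0.0059+0.0090i)  (+0.0007+0.0090i)·(-0.0117-0.0842i)  (+0.0707-0.0215i)·(+0.2564+0.2233i)  (-0.1797-0.3183i)·(-0.5578+0.0000i)  (-0.6410+0.5773i)·(-0.2564+0.2233i)  (-0.2755-0.1961i)·(-0.0117+0.0842i)  (+0.0189-0.0447i)·(+0.0059+0.0090i)
Y_3^-1(R⁻¹ n̂) = +0.179619-0.124494i

Re=0.1796 Im=-0.1245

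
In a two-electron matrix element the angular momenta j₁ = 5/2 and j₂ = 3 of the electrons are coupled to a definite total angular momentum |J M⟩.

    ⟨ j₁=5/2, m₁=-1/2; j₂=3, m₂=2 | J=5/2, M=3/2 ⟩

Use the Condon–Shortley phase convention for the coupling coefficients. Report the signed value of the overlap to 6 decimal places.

j₁+j₂−J=3  J+j₁−j₂=2  J−j₁+j₂=3  j₁+j₂+J+1=9
(j₁±m₁, j₂±m₂, J±M) = (2,3,5,1,4,1)
P² = 288/7
sum k=2..3:
  [2] +1/12 = 1/12
  [3] −1/24 = -1/24
S = 1/24
C² = P²·S² = 1/14 ; C = +0.267261

+√(1/14) = +0.267261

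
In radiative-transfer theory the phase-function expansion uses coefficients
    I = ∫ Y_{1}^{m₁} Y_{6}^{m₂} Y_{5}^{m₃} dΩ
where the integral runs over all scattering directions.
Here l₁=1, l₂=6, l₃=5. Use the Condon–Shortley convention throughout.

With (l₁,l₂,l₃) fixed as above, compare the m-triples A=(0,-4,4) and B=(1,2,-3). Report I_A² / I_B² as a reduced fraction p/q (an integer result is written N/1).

10/3

l's match ⇒ only the (l;m) 3-j factors differ between A and B.
A: triangle coeff Δ(1,6,5) = 1/858; Σ_t [1,1]: t=1:−1/362880 = -1/362880; (3j)²=10/429 [(1 6 5; 0 -4 4)], sign=+1
B: triangle coeff Δ(1,6,5) = 1/858; Σ_t [0,0]: t=0:+1/161280 = 1/161280; (3j)²=1/143 [(1 6 5; 1 2 -3)], sign=+1
I_A²/I_B² = (10/429)/(1/143) = 10/3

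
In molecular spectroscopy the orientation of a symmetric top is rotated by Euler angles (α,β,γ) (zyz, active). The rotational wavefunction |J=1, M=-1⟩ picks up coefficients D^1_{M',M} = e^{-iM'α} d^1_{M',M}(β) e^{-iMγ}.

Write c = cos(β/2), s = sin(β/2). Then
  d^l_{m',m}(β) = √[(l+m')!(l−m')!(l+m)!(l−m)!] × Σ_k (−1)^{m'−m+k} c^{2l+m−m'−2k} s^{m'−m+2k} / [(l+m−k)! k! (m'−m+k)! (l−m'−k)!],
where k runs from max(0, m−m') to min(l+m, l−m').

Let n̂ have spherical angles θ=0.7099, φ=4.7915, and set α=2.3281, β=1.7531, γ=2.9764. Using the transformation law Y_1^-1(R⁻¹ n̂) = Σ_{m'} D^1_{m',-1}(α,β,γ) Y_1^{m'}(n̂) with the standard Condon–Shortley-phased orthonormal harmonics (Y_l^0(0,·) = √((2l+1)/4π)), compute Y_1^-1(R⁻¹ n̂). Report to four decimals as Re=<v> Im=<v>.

Need the full column D^1_{m',-1} for m'=−1..1 at α=2.3281, β=1.7531, γ=2.9764.
cos(β/2)=0.639806, sin(β/2)=0.768536
d^1_{-1,-1}: single k=0 term ⇒ +0.409352;  D = +0.228465-0.339666i
d^1_{0,-1}: single k=0 term ⇒ -0.695389;  D = +0.685923-0.114351i
d^1_{1,-1}: single k=0 term ⇒ +0.590648;  D = +0.470812+0.356652i
Y_1^{m'}(θ=0.7099,φ=4.7915) and Σ D·Y over m':
  (+0.2285-0.3397i)·(+0.0178+0.2245i)  (+0.6859-0.1144i)·(+0.3706+0.0000i)  (+0.4708+0.3567i)·(-0.0178+0.2245i)
Y_1^-1(R⁻¹ n̂) = +0.246056+0.102203i

Re=0.2461 Im=0.1022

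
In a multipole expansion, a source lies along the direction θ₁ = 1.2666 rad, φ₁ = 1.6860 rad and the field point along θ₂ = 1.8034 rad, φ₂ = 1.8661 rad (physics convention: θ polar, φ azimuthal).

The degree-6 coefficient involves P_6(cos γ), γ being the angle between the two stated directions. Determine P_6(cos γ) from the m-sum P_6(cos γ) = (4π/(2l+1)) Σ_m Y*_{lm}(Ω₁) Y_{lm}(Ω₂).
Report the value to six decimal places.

-0.408885

Summing Y*_{l m}(θ₁,φ₁)·Y_{l m}(θ₂,φ₂) over m ∈ [−6, 6]; prefactor 4π/(2·6+1) = 0.966644:
  [-6]  conj(Y_{6,-6})(Ω₁) = -0.28074 - 0.23228j ; Y_{6,-6}(Ω₂) = 0.08189 + 0.40184j ; Δ = 0.07035 - 0.13183j
  [-5]  conj(Y_{6,-5})(Ω₁) = -0.21584 + 0.33233j ; Y_{6,-5}(Ω₂) = 0.33504 + 0.03168j ; Δ = -0.08284 + 0.10450j
  [-4]  conj(Y_{6,-4})(Ω₁) = -0.00347 - 0.00173j ; Y_{6,-4}(Ω₂) = -0.05048 + 0.12295j ; Δ = 0.00039 - 0.00034j
  [-3]  conj(Y_{6,-3})(Ω₁) = -0.11556 + 0.32095j ; Y_{6,-3}(Ω₂) = 0.25882 + 0.21139j ; Δ = -0.09776 + 0.05864j
  [-2]  conj(Y_{6,-2})(Ω₁) = 0.10081 + 0.02365j ; Y_{6,-2}(Ω₂) = -0.03502 + 0.02348j ; Δ = -0.00409 + 0.00154j
  [-1]  conj(Y_{6,-1})(Ω₁) = -0.03484 + 0.30105j ; Y_{6,-1}(Ω₂) = 0.09410 + 0.30935j ; Δ = -0.09641 + 0.01755j
  [+0]  conj(Y_{6,0})(Ω₁) = 0.13042 + 0.00000j ; Y_{6,0}(Ω₂) = -0.01751 + 0.00000j ; Δ = -0.00228 + 0.00000j
  [+1]  conj(Y_{6,1})(Ω₁) = 0.03484 + 0.30105j ; Y_{6,1}(Ω₂) = -0.09410 + 0.30935j ; Δ = -0.09641 - 0.01755j
  [+2]  conj(Y_{6,2})(Ω₁) = 0.10081 - 0.02365j ; Y_{6,2}(Ω₂) = -0.03502 - 0.02348j ; Δ = -0.00409 - 0.00154j
  [+3]  conj(Y_{6,3})(Ω₁) = 0.11556 + 0.32095j ; Y_{6,3}(Ω₂) = -0.25882 + 0.21139j ; Δ = -0.09776 - 0.05864j
  [+4]  conj(Y_{6,4})(Ω₁) = -0.00347 + 0.00173j ; Y_{6,4}(Ω₂) = -0.05048 - 0.12295j ; Δ = 0.00039 + 0.00034j
  [+5]  conj(Y_{6,5})(Ω₁) = 0.21584 + 0.33233j ; Y_{6,5}(Ω₂) = -0.33504 + 0.03168j ; Δ = -0.08284 - 0.10450j
  [+6]  conj(Y_{6,6})(Ω₁) = -0.28074 + 0.23228j ; Y_{6,6}(Ω₂) = 0.08189 - 0.40184j ; Δ = 0.07035 + 0.13183j
Σ over m = -0.42299 + 0.00000j; ×(4π/13) → -0.40888 + 0.00000j. Real part: -0.408885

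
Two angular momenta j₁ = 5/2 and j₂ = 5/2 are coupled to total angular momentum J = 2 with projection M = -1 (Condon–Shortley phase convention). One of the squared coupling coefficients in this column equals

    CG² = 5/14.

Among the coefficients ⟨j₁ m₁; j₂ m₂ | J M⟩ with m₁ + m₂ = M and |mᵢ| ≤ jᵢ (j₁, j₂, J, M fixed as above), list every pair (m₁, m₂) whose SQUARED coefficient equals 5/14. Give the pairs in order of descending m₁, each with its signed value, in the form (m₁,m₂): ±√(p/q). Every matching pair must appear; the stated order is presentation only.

(3/2,-5/2): +√(5/14); (-5/2,3/2): −√(5/14)

Admissible pairs with m₁+m₂ = M = -1: (-5/2,3/2), (-3/2,1/2), (-1/2,-1/2), (1/2,-3/2), (3/2,-5/2)
  (m₁,m₂)=(3/2,-5/2): CG² = 5/14, CG = +√(5/14)   ← matches the target
  (m₁,m₂)=(1/2,-3/2): CG² = 1/7, CG = −√(1/7)
  (m₁,m₂)=(-1/2,-1/2): CG² = 0/1, CG = 0
  (m₁,m₂)=(-3/2,1/2): CG² = 1/7, CG = +√(1/7)
  (m₁,m₂)=(-5/2,3/2): CG² = 5/14, CG = −√(5/14)   ← matches the target
Pairs with CG² = 5/14: (3/2,-5/2): +√(5/14); (-5/2,3/2): −√(5/14)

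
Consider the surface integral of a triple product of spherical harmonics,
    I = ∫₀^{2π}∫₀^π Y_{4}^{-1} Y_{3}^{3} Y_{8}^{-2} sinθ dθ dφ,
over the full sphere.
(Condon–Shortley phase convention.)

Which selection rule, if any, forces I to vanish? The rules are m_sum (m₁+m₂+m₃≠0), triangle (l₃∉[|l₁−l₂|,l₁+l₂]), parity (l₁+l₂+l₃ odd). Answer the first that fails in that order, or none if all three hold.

triangle

m₁+m₂+m₃ = -1 + 3 − 2 = 0  ✓
triangle: need |l₁−l₂| ≤ l₃ ≤ l₁+l₂ = [1,7]; l₃=8 is outside  ✗
parity: l₁+l₂+l₃ = 15 is odd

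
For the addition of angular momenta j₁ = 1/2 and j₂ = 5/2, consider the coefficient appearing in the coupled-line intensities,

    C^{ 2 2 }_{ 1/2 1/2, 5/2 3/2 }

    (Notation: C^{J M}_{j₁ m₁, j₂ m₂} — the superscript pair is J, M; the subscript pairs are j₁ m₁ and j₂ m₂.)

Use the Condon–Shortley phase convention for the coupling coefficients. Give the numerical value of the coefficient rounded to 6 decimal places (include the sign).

+√(1/6) = +0.408248

triangle: 1!×0!×4!/6! = 24/720
(j±m)!: 1!×0!×4!×1!×4!×0! = 576
prefactor² = (2J+1)×Δ×N² = 96
  k=0: +1/(0!×1!×0!×4!×0!×0!) = 1/24
Σ = 1/24  ⇒  CG² = 96×(1/24)² = 1/6
CG = +√(1/6) = +0.408248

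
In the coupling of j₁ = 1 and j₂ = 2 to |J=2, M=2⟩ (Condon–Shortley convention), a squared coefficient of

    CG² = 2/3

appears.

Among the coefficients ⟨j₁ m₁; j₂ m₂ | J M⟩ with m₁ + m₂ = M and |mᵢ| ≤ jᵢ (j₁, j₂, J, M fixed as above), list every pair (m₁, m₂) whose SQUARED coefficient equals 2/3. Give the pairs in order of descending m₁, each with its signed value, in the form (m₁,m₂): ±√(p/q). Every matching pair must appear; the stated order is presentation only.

Admissible pairs with m₁+m₂ = M = 2: (0,2), (1,1)
  (m₁,m₂)=(1,1): CG² = 1/3, CG = +√(1/3)
  (m₁,m₂)=(0,2): CG² = 2/3, CG = −√(2/3)   ← matches the target
Pairs with CG² = 2/3: (0,2): −√(2/3)

(0,2): −√(2/3)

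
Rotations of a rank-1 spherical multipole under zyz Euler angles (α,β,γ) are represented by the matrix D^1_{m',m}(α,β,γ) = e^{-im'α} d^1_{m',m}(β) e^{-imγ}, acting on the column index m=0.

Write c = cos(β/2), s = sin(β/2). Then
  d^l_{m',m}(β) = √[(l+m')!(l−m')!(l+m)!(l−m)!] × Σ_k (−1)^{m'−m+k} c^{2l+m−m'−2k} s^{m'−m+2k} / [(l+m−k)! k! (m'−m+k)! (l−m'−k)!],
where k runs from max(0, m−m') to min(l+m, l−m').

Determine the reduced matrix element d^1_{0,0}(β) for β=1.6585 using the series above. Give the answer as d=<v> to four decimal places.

d=-0.0876

d^1_{0,0}(β=1.6585) via the finite sum:
Half-angle: c=0.675429, s=0.737425. N=√(1·1·1·1)=1.000000
k∈{0,1} keeps every argument non-negative
  k=0: (−1)^0·1.0000/(1)·0.6754^2·0.7374^0 = +0.456204
  k=1: (−1)^1·1.0000/(1)·0.6754^0·0.7374^2 = -0.543796
d^1_{0,0}(1.6585) = +0.456204 -0.543796 = -0.087591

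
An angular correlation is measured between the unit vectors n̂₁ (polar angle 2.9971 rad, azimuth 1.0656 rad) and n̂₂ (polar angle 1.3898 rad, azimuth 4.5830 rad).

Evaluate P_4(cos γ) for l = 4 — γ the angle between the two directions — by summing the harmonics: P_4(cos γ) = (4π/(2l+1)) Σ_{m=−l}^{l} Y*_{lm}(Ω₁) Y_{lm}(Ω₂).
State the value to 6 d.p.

0.055232

Expand P_4 via completeness: Σ_{m} conj(Y_{4,m}) at Ω₁ times Y_{4,m} at Ω₂ —
  term(m=-4) = 0.00001 - 0.00008j   from Y*(Ω₁)=-0.00008 - 0.00017j, Y(Ω₂)=0.36006 + 0.20499j
  term(m=-3) = 0.00034 - 0.00072j   from Y*(Ω₁)=0.00369 + 0.00020j, Y(Ω₂)=0.08117 - 0.19850j
  term(m=-2) = -0.00742 + 0.00694j   from Y*(Ω₁)=-0.02158 + 0.03440j, Y(Ω₂)=0.24193 + 0.06404j
  term(m=-1) = -0.05615 + 0.02216j   from Y*(Ω₁)=-0.12577 - 0.22740j, Y(Ω₂)=0.02997 - 0.23036j
  term(m=+0) = 0.16602 + 0.00000j   from Y*(Ω₁)=0.76014 + 0.00000j, Y(Ω₂)=0.21841 + 0.00000j
  term(m=+1) = -0.05615 - 0.02216j   from Y*(Ω₁)=0.12577 - 0.22740j, Y(Ω₂)=-0.02997 - 0.23036j
  term(m=+2) = -0.00742 - 0.00694j   from Y*(Ω₁)=-0.02158 - 0.03440j, Y(Ω₂)=0.24193 - 0.06404j
  term(m=+3) = 0.00034 + 0.00072j   from Y*(Ω₁)=-0.00369 + 0.00020j, Y(Ω₂)=-0.08117 - 0.19850j
  term(m=+4) = 0.00001 + 0.00008j   from Y*(Ω₁)=-0.00008 + 0.00017j, Y(Ω₂)=0.36006 - 0.20499j
Accumulated sum 0.03956 - 0.00000j; after 4π/(2l+1) scaling, 0.05523 - 0.00000j ⇒ P_4 = 0.055232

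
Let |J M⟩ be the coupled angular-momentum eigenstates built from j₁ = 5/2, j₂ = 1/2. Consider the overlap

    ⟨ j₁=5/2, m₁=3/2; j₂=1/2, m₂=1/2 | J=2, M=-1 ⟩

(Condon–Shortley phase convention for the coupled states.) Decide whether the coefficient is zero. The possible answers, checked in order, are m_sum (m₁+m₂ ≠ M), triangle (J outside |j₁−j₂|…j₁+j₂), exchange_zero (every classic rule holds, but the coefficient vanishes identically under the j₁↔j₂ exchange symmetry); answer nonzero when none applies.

m_sum

m-sum: m₁+m₂ = 3/2+1/2 = 2, M = -1  ✗ ⇒ coefficient is 0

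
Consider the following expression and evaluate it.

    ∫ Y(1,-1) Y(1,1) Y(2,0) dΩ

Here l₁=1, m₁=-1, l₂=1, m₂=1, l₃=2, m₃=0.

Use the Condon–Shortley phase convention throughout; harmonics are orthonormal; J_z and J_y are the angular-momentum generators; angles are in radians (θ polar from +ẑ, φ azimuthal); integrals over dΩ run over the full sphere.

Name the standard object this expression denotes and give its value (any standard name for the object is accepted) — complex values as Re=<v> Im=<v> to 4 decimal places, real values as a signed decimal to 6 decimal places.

Gaunt coefficient, +0.126157

This is a Gaunt coefficient — the integral of a triple product of spherical harmonics over the sphere.
Rules hold: Σm=0, L=4 even, 0≤2≤2.
N = 3·3·5 = 45
Δ = 0!·2!·2!/5! = 1/30
Racah Σ t=0..0: t=0:+1/1 = 1/1
⇒ 3j(1 1 2; 0 0 0)² = 2/15, sgn +1
Racah Σ t=0..0: t=0:+1/4 = 1/4
⇒ 3j(1 1 2; -1 1 0)² = 1/30, sgn +1
4πI² = N·(3j₀)²·(3jₘ)² = 1/5
I = +1·√(0.2/4π) = 0.12615663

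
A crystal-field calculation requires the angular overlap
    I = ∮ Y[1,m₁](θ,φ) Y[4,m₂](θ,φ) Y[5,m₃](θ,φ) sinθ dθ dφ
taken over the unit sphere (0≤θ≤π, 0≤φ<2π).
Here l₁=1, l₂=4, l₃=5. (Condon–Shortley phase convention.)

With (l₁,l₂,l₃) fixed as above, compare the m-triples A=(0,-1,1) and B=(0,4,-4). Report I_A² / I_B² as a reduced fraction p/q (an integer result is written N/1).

l's match ⇒ only the (l;m) 3-j factors differ between A and B.
A: triangle coeff Δ(1,4,5) = 1/495; Σ_t [0,0]: t=0:+1/720 = 1/720; (3j)²=8/165 [(1 4 5; 0 -1 1)], sign=+1
B: triangle coeff Δ(1,4,5) = 1/495; Σ_t [0,0]: t=0:+1/40320 = 1/40320; (3j)²=1/55 [(1 4 5; 0 4 -4)], sign=-1
I_A²/I_B² = (8/165)/(1/55) = 8/3

8/3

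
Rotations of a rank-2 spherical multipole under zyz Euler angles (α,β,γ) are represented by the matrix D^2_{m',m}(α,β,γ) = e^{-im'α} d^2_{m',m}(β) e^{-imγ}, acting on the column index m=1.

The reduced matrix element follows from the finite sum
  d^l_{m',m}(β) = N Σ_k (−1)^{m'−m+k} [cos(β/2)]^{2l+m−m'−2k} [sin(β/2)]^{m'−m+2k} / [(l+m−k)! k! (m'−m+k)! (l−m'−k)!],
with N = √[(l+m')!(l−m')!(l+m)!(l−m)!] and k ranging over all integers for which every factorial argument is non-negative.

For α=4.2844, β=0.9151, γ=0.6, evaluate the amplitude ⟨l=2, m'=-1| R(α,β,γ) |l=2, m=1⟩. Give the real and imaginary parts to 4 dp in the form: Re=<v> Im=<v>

D^2_{-1,1}(4.2844,0.9151,0.6000) = e^{-i·-1·4.2844}·d^2_{-1,1}(0.9151)·e^{-i·1·0.6000}. Compute d first:
With c≡cos(β/2)=0.897137 and s≡sin(β/2)=0.441751, N=[1·6·6·1]^{1/2}=6.000000
k: max(0,(1)−(-1))=2 … min(2+(1),2−(-1))=3
  k=2: (−1)^0·6.0000/(2)·0.8971^2·0.4418^2 = +0.471189
  k=3: (−1)^1·6.0000/(6)·0.8971^0·0.4418^4 = -0.038081
d^2_{-1,1}(0.9151) = +0.471189 -0.038081 = +0.433108
D = (-0.415042-0.909802i)·(+0.433108)·(+0.825336-0.564642i) = -0.370854-0.223718i

Re=-0.3709 Im=-0.2237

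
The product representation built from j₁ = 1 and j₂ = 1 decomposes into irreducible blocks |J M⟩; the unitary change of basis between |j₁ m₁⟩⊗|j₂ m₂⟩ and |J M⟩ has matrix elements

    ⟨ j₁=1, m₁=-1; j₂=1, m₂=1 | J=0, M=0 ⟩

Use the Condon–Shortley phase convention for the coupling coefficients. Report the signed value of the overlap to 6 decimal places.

j₁+j₂−J=2  J+j₁−j₂=0  J−j₁+j₂=0  j₁+j₂+J+1=3
(j₁±m₁, j₂±m₂, J±M) = (0,2,2,0,0,0)
P² = 4/3
sum k=2..2:
  [2] +1/2 = 1/2
S = 1/2
C² = P²·S² = 1/3 ; C = +0.577350

+√(1/3) = +0.577350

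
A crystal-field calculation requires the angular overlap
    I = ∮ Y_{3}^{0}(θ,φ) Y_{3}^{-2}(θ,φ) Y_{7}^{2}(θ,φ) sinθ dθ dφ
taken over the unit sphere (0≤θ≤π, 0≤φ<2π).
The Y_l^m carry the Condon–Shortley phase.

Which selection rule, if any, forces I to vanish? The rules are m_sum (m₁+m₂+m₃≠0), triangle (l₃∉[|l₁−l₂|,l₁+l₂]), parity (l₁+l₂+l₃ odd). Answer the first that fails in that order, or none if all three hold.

Σmᵢ = 0  ✓
l₃∈[|l₁−l₂|,l₁+l₂]=[0,6] required, l₃=7 fails  ✗
Σlᵢ = 13 ⇒ odd

triangle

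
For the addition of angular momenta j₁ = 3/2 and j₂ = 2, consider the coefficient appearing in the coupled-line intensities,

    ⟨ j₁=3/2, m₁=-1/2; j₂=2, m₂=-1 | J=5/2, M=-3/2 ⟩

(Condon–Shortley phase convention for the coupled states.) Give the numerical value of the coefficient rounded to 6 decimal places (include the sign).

+0.169031  (= +√(1/35))

√[6·1!2!3!/7! · 1!2!1!3!1!4!] = √(144/35)
  +(−1)^0/∏(0,1,2,1,0,2)! = 1/4  (running 1/4)
  +(−1)^1/∏(1,0,1,0,1,3)! = -1/6  (running 1/12)
⟨..|..⟩ = √(144/35)·(1/12) = +0.169031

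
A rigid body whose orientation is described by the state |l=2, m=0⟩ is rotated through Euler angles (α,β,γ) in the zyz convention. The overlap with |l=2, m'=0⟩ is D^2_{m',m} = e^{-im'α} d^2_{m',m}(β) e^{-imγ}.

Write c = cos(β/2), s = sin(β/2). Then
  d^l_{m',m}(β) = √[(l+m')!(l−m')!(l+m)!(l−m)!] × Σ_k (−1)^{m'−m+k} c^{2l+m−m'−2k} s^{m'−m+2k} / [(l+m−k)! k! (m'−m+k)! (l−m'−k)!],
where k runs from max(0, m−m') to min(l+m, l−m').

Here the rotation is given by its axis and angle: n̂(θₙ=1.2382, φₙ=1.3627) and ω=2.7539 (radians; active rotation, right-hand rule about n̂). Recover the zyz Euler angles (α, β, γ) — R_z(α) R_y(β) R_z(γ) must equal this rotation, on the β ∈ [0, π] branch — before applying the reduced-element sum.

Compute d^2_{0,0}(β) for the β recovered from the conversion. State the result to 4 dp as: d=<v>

Axis–angle → zyz. n̂ = (sinθₙcosφₙ, sinθₙsinφₙ, cosθₙ) = (+0.195276, +0.924806, +0.326498), ω = 2.7539.
R = I cosω + sinω [n̂]ₓ + (1−cosω) n̂n̂ᵀ gives
  R = [-0.852349, +0.224348, +0.472409; +0.471215, +0.721274, +0.507661; -0.226844, +0.655310, -0.720493]
β = atan2(√(R₁₃²+R₂₃²), R₃₃) = 2.375310; α = atan2(R₂₃, R₁₃) mod 2π = 0.821352; γ = atan2(R₃₂, −R₃₁) mod 2π = 1.237545
d^2_{0,0}(β=2.3753) via the finite sum:
c=cos(2.375310/2)=0.373836, s=sin(2.375310/2)=0.927495; N=√[2·2·2·2]=4.000000
The bounds max(0,m−m')=0 and min(l+m,l−m')=2 give 3 terms
  k=0: (−1)^0·4.0000/(4)·0.3738^4·0.9275^0 = +0.019531
  k=1: (−1)^1·4.0000/(1)·0.3738^2·0.9275^2 = -0.480889
  k=2: (−1)^2·4.0000/(4)·0.3738^0·0.9275^4 = +0.740024
d^2_{0,0}(2.3753) = +0.019531 -0.480889 +0.740024 = +0.278666

d=0.2787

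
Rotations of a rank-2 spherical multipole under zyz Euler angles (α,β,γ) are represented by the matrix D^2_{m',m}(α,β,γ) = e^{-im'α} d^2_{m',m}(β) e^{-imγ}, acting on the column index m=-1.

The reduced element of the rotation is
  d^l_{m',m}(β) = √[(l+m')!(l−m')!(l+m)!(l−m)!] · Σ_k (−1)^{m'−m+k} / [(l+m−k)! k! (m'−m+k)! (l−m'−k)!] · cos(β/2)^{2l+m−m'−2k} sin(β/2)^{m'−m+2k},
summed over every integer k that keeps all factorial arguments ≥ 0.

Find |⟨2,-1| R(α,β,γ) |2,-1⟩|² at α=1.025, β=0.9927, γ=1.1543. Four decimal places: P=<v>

First d^2_{-1,-1}(β=0.9927), then the phase factors e^{-i(-1)α} and e^{-i(-1)γ}:
With c≡cos(β/2)=0.879327 and s≡sin(β/2)=0.476219, N=[1·6·1·6]^{1/2}=6.000000
k∈{0,1} keeps every argument non-negative
  k=0: (−1)^0·6.0000/(6)·0.8793^4·0.4762^0 = +0.597862
  k=1: (−1)^1·6.0000/(2)·0.8793^2·0.4762^2 = -0.526060
d^2_{-1,-1}(0.9927) = +0.597862 -0.526060 = +0.071802
|D^2_{-1,-1}|² = |d^2_{-1,-1}(β)|² = (+0.071802)² = 0.005155 (the z-rotation phases have unit modulus)

P=0.0052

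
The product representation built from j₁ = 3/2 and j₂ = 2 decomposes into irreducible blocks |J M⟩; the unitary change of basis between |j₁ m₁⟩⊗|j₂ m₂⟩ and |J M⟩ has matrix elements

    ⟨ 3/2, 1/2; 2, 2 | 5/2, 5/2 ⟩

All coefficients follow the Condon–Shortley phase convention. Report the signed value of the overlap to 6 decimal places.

√[6·1!2!3!/7! · 2!1!4!0!5!0!] = √(576/7)
  +(−1)^1/∏(1,0,0,3,2,0)! = -1/12  (running -1/12)
⟨..|..⟩ = √(576/7)·(-1/12) = -0.755929

-0.755929  (= −√(4/7))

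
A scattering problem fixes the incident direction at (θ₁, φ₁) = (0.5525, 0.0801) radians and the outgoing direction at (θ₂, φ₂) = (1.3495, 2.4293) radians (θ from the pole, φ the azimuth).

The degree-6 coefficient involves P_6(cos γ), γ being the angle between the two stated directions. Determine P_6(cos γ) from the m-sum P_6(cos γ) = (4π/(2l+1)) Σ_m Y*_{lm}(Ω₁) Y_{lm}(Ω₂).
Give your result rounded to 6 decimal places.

Term-by-term m-sum for l=6 (normalisation 4π/13 = 0.966644):
  [-6]  conj(Y_{6,-6})(Ω₁) = (0.008951, 0.004667) ; Y_{6,-6}(Ω₂) = (-0.176919, -0.377136) ; Δ = (0.000176, -0.004201)
  [-5]  conj(Y_{6,-5})(Ω₁) = (0.052226, 0.022112) ; Y_{6,-5}(Ω₂) = (0.296459, 0.132344) ; Δ = (0.012557, 0.013467)
  [-4]  conj(Y_{6,-4})(Ω₁) = (0.179059, 0.059418) ; Y_{6,-4}(Ω₂) = (0.145483, -0.043798) ; Δ = (0.028653, 0.000802)
  [-3]  conj(Y_{6,-3})(Ω₁) = (0.386919, 0.094809) ; Y_{6,-3}(Ω₂) = (-0.175887, 0.276790) ; Δ = (-0.094296, 0.090420)
  [-2]  conj(Y_{6,-2})(Ω₁) = (0.467829, 0.075594) ; Y_{6,-2}(Ω₂) = (0.009457, 0.064221) ; Δ = (-0.000430, 0.030759)
  [-1]  conj(Y_{6,-1})(Ω₁) = (0.107853, 0.008658) ; Y_{6,-1}(Ω₂) = (-0.242465, -0.209374) ; Δ = (-0.024338, -0.024681)
  [+0]  conj(Y_{6,0})(Ω₁) = (-0.408318, -0.000000) ; Y_{6,0}(Ω₂) = (-0.041107, 0.000000) ; Δ = (0.016785, 0.000000)
  [+1]  conj(Y_{6,1})(Ω₁) = (-0.107853, 0.008658) ; Y_{6,1}(Ω₂) = (0.242465, -0.209374) ; Δ = (-0.024338, 0.024681)
  [+2]  conj(Y_{6,2})(Ω₁) = (0.467829, -0.075594) ; Y_{6,2}(Ω₂) = (0.009457, -0.064221) ; Δ = (-0.000430, -0.030759)
  [+3]  conj(Y_{6,3})(Ω₁) = (-0.386919, 0.094809) ; Y_{6,3}(Ω₂) = (0.175887, 0.276790) ; Δ = (-0.094296, -0.090420)
  [+4]  conj(Y_{6,4})(Ω₁) = (0.179059, -0.059418) ; Y_{6,4}(Ω₂) = (0.145483, 0.043798) ; Δ = (0.028653, -0.000802)
  [+5]  conj(Y_{6,5})(Ω₁) = (-0.052226, 0.022112) ; Y_{6,5}(Ω₂) = (-0.296459, 0.132344) ; Δ = (0.012557, -0.013467)
  [+6]  conj(Y_{6,6})(Ω₁) = (0.008951, -0.004667) ; Y_{6,6}(Ω₂) = (-0.176919, 0.377136) ; Δ = (0.000176, 0.004201)
Accumulated sum (-0.138573, 0.000000); after 4π/(2l+1) scaling, (-0.133951, 0.000000) ⇒ P_6 = -0.133951

-0.133951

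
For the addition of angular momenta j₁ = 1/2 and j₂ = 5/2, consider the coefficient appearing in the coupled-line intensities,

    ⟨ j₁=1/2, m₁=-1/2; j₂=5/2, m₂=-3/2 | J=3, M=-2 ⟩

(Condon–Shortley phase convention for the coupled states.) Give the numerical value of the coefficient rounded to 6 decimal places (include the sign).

+√(5/6) ≈ +0.912871

j₁+j₂−J=0  J+j₁−j₂=1  J−j₁+j₂=5  j₁+j₂+J+1=7
(j₁±m₁, j₂±m₂, J±M) = (0,1,1,4,1,5)
P² = 480
sum k=0..0:
  [0] +1/24 = 1/24
S = 1/24
C² = P²·S² = 5/6 ; C = +0.912871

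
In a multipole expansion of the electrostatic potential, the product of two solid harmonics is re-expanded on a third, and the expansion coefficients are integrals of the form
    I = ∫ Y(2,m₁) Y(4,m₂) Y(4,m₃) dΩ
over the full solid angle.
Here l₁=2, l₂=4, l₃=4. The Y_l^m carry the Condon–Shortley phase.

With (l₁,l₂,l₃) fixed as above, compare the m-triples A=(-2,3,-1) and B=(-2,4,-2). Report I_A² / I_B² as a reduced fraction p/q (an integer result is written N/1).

Shared (l₁,l₂,l₃)=(2,4,4): N and (l;000)² cancel in I_A²/I_B².
A: Δ = 2!·2!·6!/11! = 1/13860; Racah Σ t=2..2: t=2:+1/480 = 1/480; ⇒ 3j(2 4 4; -2 3 -1)² = 3/110, sgn -1
B: Δ = 2!·2!·6!/11! = 1/13860; Racah Σ t=2..2: t=2:+1/2880 = 1/2880; ⇒ 3j(2 4 4; -2 4 -2)² = 2/165, sgn +1
I_A²/I_B² = (3/110)/(2/165) = 9/4

9/4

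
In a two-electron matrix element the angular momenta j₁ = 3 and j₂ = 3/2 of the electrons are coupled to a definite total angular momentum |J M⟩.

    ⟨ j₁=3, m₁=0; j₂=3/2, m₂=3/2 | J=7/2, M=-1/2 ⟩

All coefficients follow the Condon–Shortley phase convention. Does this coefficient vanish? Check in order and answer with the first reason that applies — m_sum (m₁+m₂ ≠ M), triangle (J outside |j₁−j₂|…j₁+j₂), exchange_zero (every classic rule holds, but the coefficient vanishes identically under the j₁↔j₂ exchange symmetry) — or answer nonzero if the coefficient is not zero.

m-sum: m₁+m₂ = 0+3/2 = 3/2, M = -1/2  ✗ ⇒ coefficient is 0

m_sum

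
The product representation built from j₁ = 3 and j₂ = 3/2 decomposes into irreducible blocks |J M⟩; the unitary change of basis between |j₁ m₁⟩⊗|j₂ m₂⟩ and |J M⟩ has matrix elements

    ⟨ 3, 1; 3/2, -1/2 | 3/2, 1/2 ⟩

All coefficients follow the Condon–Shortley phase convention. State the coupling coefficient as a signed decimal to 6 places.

j₁+j₂−J=3  J+j₁−j₂=3  J−j₁+j₂=0  j₁+j₂+J+1=7
(j₁±m₁, j₂±m₂, J±M) = (4,2,1,2,2,1)
P² = 192/35
sum k=1..1:
  [1] −1/4 = -1/4
S = -1/4
C² = P²·S² = 12/35 ; C = -0.585540

-0.585540  (= −√(12/35))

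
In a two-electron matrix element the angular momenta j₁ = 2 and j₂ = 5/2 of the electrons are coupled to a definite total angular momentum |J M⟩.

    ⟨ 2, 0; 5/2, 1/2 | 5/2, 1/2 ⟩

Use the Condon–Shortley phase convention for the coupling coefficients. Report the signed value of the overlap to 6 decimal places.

√[6·2!2!3!/8! · 2!2!3!2!3!2!] = √(72/35)
  +(−1)^0/∏(0,2,2,3,0,0)! = 1/24  (running 1/24)
  +(−1)^1/∏(1,1,1,2,1,1)! = -1/2  (running -11/24)
  +(−1)^2/∏(2,0,0,1,2,2)! = 1/8  (running -1/3)
⟨..|..⟩ = √(72/35)·(-1/3) = -0.478091

−√(8/35) ≈ -0.478091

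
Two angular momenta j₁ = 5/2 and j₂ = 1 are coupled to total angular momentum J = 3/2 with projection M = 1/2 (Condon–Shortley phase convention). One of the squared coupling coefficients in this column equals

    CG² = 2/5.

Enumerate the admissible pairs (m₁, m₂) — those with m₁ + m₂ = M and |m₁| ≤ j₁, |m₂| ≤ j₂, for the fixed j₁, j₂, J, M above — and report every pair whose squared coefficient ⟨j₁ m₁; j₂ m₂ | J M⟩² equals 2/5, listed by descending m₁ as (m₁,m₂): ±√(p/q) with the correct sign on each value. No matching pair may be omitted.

Admissible pairs with m₁+m₂ = M = 1/2: (-1/2,1), (1/2,0), (3/2,-1)
  (m₁,m₂)=(3/2,-1): CG² = 2/5, CG = +√(2/5)   ← matches the target
  (m₁,m₂)=(1/2,0): CG² = 2/5, CG = −√(2/5)   ← matches the target
  (m₁,m₂)=(-1/2,1): CG² = 1/5, CG = +√(1/5)
Pairs with CG² = 2/5: (3/2,-1): +√(2/5); (1/2,0): −√(2/5)

(3/2,-1): +√(2/5); (1/2,0): −√(2/5)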